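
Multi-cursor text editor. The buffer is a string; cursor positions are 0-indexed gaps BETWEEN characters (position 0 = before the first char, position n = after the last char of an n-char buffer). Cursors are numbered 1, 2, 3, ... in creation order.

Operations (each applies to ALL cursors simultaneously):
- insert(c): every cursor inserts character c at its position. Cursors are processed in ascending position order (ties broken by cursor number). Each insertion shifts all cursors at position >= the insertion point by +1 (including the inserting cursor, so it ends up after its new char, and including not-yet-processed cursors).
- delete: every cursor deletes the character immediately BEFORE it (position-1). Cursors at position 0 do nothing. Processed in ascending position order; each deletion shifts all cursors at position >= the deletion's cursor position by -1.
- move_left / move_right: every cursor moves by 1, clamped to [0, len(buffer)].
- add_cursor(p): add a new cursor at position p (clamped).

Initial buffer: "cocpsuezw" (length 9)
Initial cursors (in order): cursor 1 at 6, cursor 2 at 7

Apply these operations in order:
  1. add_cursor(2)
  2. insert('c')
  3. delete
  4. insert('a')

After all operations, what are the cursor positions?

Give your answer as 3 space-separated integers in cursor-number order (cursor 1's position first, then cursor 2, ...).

Answer: 8 10 3

Derivation:
After op 1 (add_cursor(2)): buffer="cocpsuezw" (len 9), cursors c3@2 c1@6 c2@7, authorship .........
After op 2 (insert('c')): buffer="coccpsuceczw" (len 12), cursors c3@3 c1@8 c2@10, authorship ..3....1.2..
After op 3 (delete): buffer="cocpsuezw" (len 9), cursors c3@2 c1@6 c2@7, authorship .........
After op 4 (insert('a')): buffer="coacpsuaeazw" (len 12), cursors c3@3 c1@8 c2@10, authorship ..3....1.2..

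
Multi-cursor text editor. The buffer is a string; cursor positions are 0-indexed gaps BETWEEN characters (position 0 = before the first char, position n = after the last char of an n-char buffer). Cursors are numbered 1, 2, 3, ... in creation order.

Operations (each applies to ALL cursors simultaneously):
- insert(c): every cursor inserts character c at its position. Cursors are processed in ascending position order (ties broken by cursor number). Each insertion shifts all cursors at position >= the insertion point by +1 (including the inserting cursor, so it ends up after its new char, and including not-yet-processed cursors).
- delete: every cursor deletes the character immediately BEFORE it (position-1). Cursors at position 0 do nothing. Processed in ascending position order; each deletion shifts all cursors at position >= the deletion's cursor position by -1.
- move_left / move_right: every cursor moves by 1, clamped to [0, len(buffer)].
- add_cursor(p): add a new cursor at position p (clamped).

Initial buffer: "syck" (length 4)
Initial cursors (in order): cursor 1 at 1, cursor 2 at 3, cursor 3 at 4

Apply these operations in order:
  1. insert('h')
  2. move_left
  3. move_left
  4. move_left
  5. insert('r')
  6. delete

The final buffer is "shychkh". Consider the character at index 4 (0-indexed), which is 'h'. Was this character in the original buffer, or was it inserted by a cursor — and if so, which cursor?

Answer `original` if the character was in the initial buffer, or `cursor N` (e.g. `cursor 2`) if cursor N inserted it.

After op 1 (insert('h')): buffer="shychkh" (len 7), cursors c1@2 c2@5 c3@7, authorship .1..2.3
After op 2 (move_left): buffer="shychkh" (len 7), cursors c1@1 c2@4 c3@6, authorship .1..2.3
After op 3 (move_left): buffer="shychkh" (len 7), cursors c1@0 c2@3 c3@5, authorship .1..2.3
After op 4 (move_left): buffer="shychkh" (len 7), cursors c1@0 c2@2 c3@4, authorship .1..2.3
After op 5 (insert('r')): buffer="rshrycrhkh" (len 10), cursors c1@1 c2@4 c3@7, authorship 1.12..32.3
After op 6 (delete): buffer="shychkh" (len 7), cursors c1@0 c2@2 c3@4, authorship .1..2.3
Authorship (.=original, N=cursor N): . 1 . . 2 . 3
Index 4: author = 2

Answer: cursor 2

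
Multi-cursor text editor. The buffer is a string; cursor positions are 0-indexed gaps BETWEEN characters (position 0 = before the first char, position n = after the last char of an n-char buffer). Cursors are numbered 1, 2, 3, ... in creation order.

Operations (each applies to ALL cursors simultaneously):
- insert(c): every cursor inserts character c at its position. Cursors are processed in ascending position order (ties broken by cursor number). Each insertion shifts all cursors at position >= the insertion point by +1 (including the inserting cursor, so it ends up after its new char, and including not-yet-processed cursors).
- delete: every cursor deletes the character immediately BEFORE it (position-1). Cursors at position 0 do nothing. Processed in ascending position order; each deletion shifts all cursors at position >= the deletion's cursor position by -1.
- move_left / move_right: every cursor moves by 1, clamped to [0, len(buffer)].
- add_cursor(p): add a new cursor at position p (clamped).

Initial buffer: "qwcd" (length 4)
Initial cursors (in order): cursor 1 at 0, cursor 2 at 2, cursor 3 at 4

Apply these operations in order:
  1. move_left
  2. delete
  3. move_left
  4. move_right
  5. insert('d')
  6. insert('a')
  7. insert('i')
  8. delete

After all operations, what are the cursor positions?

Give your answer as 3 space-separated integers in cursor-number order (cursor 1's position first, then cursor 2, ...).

Answer: 7 7 7

Derivation:
After op 1 (move_left): buffer="qwcd" (len 4), cursors c1@0 c2@1 c3@3, authorship ....
After op 2 (delete): buffer="wd" (len 2), cursors c1@0 c2@0 c3@1, authorship ..
After op 3 (move_left): buffer="wd" (len 2), cursors c1@0 c2@0 c3@0, authorship ..
After op 4 (move_right): buffer="wd" (len 2), cursors c1@1 c2@1 c3@1, authorship ..
After op 5 (insert('d')): buffer="wdddd" (len 5), cursors c1@4 c2@4 c3@4, authorship .123.
After op 6 (insert('a')): buffer="wdddaaad" (len 8), cursors c1@7 c2@7 c3@7, authorship .123123.
After op 7 (insert('i')): buffer="wdddaaaiiid" (len 11), cursors c1@10 c2@10 c3@10, authorship .123123123.
After op 8 (delete): buffer="wdddaaad" (len 8), cursors c1@7 c2@7 c3@7, authorship .123123.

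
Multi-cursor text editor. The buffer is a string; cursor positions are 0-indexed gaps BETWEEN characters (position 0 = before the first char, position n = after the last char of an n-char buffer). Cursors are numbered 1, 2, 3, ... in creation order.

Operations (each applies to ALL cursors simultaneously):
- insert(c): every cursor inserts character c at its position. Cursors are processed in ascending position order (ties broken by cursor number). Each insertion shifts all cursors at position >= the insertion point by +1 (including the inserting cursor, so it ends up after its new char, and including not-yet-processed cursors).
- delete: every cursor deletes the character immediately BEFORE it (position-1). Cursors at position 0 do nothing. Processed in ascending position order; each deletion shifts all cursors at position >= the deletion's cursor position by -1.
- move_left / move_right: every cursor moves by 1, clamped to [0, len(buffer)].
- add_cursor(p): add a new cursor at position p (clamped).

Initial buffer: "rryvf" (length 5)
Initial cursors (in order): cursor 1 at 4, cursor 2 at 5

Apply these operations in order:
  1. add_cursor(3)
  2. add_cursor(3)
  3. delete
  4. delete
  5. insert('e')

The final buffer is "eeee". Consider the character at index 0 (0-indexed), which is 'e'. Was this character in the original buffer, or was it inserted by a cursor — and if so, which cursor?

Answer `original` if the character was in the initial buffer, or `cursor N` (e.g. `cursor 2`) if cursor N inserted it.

Answer: cursor 1

Derivation:
After op 1 (add_cursor(3)): buffer="rryvf" (len 5), cursors c3@3 c1@4 c2@5, authorship .....
After op 2 (add_cursor(3)): buffer="rryvf" (len 5), cursors c3@3 c4@3 c1@4 c2@5, authorship .....
After op 3 (delete): buffer="r" (len 1), cursors c1@1 c2@1 c3@1 c4@1, authorship .
After op 4 (delete): buffer="" (len 0), cursors c1@0 c2@0 c3@0 c4@0, authorship 
After op 5 (insert('e')): buffer="eeee" (len 4), cursors c1@4 c2@4 c3@4 c4@4, authorship 1234
Authorship (.=original, N=cursor N): 1 2 3 4
Index 0: author = 1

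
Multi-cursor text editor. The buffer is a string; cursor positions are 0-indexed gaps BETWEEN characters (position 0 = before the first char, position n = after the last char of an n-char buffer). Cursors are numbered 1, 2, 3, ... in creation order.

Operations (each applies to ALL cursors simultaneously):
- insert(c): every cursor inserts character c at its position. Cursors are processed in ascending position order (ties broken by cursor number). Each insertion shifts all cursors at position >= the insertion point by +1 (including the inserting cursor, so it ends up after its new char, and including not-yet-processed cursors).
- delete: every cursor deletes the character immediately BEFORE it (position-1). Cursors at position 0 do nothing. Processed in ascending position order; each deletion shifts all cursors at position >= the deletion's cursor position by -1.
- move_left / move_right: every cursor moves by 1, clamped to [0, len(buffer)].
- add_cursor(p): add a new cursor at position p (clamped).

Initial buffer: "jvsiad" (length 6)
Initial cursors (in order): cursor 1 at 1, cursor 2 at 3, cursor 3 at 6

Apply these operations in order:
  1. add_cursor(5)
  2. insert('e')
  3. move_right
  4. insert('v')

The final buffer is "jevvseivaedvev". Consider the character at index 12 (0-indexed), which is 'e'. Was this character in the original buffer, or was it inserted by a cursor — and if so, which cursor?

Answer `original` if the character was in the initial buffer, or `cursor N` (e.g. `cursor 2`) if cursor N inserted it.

Answer: cursor 3

Derivation:
After op 1 (add_cursor(5)): buffer="jvsiad" (len 6), cursors c1@1 c2@3 c4@5 c3@6, authorship ......
After op 2 (insert('e')): buffer="jevseiaede" (len 10), cursors c1@2 c2@5 c4@8 c3@10, authorship .1..2..4.3
After op 3 (move_right): buffer="jevseiaede" (len 10), cursors c1@3 c2@6 c4@9 c3@10, authorship .1..2..4.3
After op 4 (insert('v')): buffer="jevvseivaedvev" (len 14), cursors c1@4 c2@8 c4@12 c3@14, authorship .1.1.2.2.4.433
Authorship (.=original, N=cursor N): . 1 . 1 . 2 . 2 . 4 . 4 3 3
Index 12: author = 3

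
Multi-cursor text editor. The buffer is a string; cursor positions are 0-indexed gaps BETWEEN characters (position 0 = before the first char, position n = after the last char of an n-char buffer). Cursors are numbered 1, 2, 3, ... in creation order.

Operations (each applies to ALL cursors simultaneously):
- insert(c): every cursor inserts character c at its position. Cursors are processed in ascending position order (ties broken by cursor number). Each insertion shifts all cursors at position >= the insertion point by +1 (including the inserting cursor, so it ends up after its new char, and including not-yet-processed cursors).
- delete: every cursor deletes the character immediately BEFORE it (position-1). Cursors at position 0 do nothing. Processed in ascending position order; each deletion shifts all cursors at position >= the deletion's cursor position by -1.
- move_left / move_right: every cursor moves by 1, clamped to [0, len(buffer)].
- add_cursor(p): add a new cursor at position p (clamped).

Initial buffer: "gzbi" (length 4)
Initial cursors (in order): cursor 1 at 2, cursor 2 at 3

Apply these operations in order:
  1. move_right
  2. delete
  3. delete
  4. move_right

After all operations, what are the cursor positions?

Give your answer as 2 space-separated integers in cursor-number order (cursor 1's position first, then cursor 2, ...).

Answer: 0 0

Derivation:
After op 1 (move_right): buffer="gzbi" (len 4), cursors c1@3 c2@4, authorship ....
After op 2 (delete): buffer="gz" (len 2), cursors c1@2 c2@2, authorship ..
After op 3 (delete): buffer="" (len 0), cursors c1@0 c2@0, authorship 
After op 4 (move_right): buffer="" (len 0), cursors c1@0 c2@0, authorship 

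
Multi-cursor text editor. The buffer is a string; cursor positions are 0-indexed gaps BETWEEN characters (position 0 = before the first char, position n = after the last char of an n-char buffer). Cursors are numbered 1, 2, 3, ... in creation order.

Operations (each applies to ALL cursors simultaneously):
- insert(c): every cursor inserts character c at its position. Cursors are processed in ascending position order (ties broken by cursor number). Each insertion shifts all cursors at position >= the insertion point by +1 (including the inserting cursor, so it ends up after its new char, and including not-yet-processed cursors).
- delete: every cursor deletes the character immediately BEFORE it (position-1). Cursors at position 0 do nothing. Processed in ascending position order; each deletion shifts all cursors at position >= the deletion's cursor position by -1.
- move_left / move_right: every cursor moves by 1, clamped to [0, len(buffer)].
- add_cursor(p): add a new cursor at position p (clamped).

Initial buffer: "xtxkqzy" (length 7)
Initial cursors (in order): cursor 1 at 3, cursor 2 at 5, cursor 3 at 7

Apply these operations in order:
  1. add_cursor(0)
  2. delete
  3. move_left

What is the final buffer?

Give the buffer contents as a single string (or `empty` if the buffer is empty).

Answer: xtkz

Derivation:
After op 1 (add_cursor(0)): buffer="xtxkqzy" (len 7), cursors c4@0 c1@3 c2@5 c3@7, authorship .......
After op 2 (delete): buffer="xtkz" (len 4), cursors c4@0 c1@2 c2@3 c3@4, authorship ....
After op 3 (move_left): buffer="xtkz" (len 4), cursors c4@0 c1@1 c2@2 c3@3, authorship ....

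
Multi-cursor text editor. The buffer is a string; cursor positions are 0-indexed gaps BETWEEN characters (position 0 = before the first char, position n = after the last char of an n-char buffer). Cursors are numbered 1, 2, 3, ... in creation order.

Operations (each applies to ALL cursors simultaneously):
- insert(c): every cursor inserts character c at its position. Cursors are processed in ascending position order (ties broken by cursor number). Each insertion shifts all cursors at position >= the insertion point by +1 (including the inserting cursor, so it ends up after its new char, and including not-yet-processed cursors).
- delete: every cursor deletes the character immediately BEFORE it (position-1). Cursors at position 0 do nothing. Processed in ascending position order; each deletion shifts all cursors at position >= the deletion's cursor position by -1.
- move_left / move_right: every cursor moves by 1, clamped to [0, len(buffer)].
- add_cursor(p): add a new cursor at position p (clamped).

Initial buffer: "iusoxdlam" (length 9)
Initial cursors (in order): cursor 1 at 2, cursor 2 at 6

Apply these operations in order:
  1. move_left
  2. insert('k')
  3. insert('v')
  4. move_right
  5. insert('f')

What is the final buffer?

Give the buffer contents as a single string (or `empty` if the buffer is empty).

Answer: ikvufsoxkvdflam

Derivation:
After op 1 (move_left): buffer="iusoxdlam" (len 9), cursors c1@1 c2@5, authorship .........
After op 2 (insert('k')): buffer="ikusoxkdlam" (len 11), cursors c1@2 c2@7, authorship .1....2....
After op 3 (insert('v')): buffer="ikvusoxkvdlam" (len 13), cursors c1@3 c2@9, authorship .11....22....
After op 4 (move_right): buffer="ikvusoxkvdlam" (len 13), cursors c1@4 c2@10, authorship .11....22....
After op 5 (insert('f')): buffer="ikvufsoxkvdflam" (len 15), cursors c1@5 c2@12, authorship .11.1...22.2...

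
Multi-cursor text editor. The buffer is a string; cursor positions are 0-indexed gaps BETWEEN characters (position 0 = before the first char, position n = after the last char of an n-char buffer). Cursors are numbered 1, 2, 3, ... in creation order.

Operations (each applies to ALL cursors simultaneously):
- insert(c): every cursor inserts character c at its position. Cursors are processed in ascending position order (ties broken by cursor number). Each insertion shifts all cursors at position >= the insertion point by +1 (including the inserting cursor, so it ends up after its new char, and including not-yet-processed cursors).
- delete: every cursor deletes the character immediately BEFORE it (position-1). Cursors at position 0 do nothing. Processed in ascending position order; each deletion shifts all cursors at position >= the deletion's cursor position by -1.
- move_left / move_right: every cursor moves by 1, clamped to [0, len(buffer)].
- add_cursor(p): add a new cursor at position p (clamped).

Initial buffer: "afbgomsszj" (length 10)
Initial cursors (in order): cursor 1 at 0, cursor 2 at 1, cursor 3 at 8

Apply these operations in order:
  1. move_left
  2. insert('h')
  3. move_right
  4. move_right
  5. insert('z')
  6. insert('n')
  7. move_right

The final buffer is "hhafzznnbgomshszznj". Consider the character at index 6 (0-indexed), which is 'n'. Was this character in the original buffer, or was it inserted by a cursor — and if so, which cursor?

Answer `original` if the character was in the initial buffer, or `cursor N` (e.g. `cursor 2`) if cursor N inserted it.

Answer: cursor 1

Derivation:
After op 1 (move_left): buffer="afbgomsszj" (len 10), cursors c1@0 c2@0 c3@7, authorship ..........
After op 2 (insert('h')): buffer="hhafbgomshszj" (len 13), cursors c1@2 c2@2 c3@10, authorship 12.......3...
After op 3 (move_right): buffer="hhafbgomshszj" (len 13), cursors c1@3 c2@3 c3@11, authorship 12.......3...
After op 4 (move_right): buffer="hhafbgomshszj" (len 13), cursors c1@4 c2@4 c3@12, authorship 12.......3...
After op 5 (insert('z')): buffer="hhafzzbgomshszzj" (len 16), cursors c1@6 c2@6 c3@15, authorship 12..12.....3..3.
After op 6 (insert('n')): buffer="hhafzznnbgomshszznj" (len 19), cursors c1@8 c2@8 c3@18, authorship 12..1212.....3..33.
After op 7 (move_right): buffer="hhafzznnbgomshszznj" (len 19), cursors c1@9 c2@9 c3@19, authorship 12..1212.....3..33.
Authorship (.=original, N=cursor N): 1 2 . . 1 2 1 2 . . . . . 3 . . 3 3 .
Index 6: author = 1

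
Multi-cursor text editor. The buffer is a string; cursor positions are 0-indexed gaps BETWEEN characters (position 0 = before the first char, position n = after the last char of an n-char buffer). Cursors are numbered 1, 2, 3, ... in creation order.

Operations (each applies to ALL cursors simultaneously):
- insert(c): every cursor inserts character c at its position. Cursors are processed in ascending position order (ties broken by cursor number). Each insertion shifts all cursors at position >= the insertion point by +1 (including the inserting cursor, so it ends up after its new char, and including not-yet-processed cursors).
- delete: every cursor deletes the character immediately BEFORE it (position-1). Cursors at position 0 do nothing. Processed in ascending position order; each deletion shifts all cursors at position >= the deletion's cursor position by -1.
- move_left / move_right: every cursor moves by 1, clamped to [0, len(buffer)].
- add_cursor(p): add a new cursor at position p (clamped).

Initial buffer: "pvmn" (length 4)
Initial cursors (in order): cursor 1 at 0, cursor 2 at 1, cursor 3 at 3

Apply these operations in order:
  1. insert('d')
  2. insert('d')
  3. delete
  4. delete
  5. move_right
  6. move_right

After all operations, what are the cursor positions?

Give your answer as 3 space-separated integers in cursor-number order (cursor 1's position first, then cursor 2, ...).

Answer: 2 3 4

Derivation:
After op 1 (insert('d')): buffer="dpdvmdn" (len 7), cursors c1@1 c2@3 c3@6, authorship 1.2..3.
After op 2 (insert('d')): buffer="ddpddvmddn" (len 10), cursors c1@2 c2@5 c3@9, authorship 11.22..33.
After op 3 (delete): buffer="dpdvmdn" (len 7), cursors c1@1 c2@3 c3@6, authorship 1.2..3.
After op 4 (delete): buffer="pvmn" (len 4), cursors c1@0 c2@1 c3@3, authorship ....
After op 5 (move_right): buffer="pvmn" (len 4), cursors c1@1 c2@2 c3@4, authorship ....
After op 6 (move_right): buffer="pvmn" (len 4), cursors c1@2 c2@3 c3@4, authorship ....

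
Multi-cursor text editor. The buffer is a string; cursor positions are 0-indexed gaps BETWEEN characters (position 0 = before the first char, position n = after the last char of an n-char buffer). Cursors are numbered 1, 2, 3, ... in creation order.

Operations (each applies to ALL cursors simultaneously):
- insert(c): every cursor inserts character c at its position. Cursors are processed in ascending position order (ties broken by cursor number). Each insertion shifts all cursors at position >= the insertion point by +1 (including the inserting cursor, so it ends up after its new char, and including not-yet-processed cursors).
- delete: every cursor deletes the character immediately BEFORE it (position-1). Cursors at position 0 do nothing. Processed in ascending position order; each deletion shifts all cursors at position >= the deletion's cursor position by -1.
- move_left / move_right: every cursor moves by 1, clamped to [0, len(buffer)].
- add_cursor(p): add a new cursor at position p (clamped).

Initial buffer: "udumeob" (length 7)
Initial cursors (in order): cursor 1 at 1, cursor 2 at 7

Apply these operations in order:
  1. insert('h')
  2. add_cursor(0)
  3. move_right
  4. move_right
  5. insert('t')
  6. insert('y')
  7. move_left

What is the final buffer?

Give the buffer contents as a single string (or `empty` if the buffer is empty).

Answer: uhtydutymeobhty

Derivation:
After op 1 (insert('h')): buffer="uhdumeobh" (len 9), cursors c1@2 c2@9, authorship .1......2
After op 2 (add_cursor(0)): buffer="uhdumeobh" (len 9), cursors c3@0 c1@2 c2@9, authorship .1......2
After op 3 (move_right): buffer="uhdumeobh" (len 9), cursors c3@1 c1@3 c2@9, authorship .1......2
After op 4 (move_right): buffer="uhdumeobh" (len 9), cursors c3@2 c1@4 c2@9, authorship .1......2
After op 5 (insert('t')): buffer="uhtdutmeobht" (len 12), cursors c3@3 c1@6 c2@12, authorship .13..1....22
After op 6 (insert('y')): buffer="uhtydutymeobhty" (len 15), cursors c3@4 c1@8 c2@15, authorship .133..11....222
After op 7 (move_left): buffer="uhtydutymeobhty" (len 15), cursors c3@3 c1@7 c2@14, authorship .133..11....222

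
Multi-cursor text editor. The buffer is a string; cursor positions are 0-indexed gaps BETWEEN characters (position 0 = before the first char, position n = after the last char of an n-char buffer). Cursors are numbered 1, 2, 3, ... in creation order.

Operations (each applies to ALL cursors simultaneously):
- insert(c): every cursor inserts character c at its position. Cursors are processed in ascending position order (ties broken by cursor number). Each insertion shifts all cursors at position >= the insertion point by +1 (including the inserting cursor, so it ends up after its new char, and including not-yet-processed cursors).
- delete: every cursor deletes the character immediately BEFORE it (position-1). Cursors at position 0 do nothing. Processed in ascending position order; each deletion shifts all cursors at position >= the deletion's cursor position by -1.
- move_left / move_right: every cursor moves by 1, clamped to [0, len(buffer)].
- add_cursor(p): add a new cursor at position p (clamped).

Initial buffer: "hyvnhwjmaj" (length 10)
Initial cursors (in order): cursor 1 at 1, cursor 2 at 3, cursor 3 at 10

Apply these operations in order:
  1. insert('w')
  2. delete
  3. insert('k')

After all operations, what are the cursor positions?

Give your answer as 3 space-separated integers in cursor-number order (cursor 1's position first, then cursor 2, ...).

After op 1 (insert('w')): buffer="hwyvwnhwjmajw" (len 13), cursors c1@2 c2@5 c3@13, authorship .1..2.......3
After op 2 (delete): buffer="hyvnhwjmaj" (len 10), cursors c1@1 c2@3 c3@10, authorship ..........
After op 3 (insert('k')): buffer="hkyvknhwjmajk" (len 13), cursors c1@2 c2@5 c3@13, authorship .1..2.......3

Answer: 2 5 13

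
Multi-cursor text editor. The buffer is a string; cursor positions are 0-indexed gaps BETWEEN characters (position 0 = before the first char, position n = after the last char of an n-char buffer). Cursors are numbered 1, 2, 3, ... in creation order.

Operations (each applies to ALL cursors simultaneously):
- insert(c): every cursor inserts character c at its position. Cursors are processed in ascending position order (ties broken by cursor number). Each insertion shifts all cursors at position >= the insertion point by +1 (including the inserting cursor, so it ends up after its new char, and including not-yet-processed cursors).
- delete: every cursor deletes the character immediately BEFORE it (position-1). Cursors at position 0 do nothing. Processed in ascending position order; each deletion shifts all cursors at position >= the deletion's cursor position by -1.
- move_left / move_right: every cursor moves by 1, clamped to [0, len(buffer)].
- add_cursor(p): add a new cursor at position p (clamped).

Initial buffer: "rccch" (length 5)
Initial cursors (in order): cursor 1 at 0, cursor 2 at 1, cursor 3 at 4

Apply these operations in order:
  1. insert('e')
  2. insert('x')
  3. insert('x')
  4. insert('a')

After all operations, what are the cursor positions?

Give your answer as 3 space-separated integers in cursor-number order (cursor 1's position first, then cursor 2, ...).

After op 1 (insert('e')): buffer="ereccceh" (len 8), cursors c1@1 c2@3 c3@7, authorship 1.2...3.
After op 2 (insert('x')): buffer="exrexcccexh" (len 11), cursors c1@2 c2@5 c3@10, authorship 11.22...33.
After op 3 (insert('x')): buffer="exxrexxcccexxh" (len 14), cursors c1@3 c2@7 c3@13, authorship 111.222...333.
After op 4 (insert('a')): buffer="exxarexxacccexxah" (len 17), cursors c1@4 c2@9 c3@16, authorship 1111.2222...3333.

Answer: 4 9 16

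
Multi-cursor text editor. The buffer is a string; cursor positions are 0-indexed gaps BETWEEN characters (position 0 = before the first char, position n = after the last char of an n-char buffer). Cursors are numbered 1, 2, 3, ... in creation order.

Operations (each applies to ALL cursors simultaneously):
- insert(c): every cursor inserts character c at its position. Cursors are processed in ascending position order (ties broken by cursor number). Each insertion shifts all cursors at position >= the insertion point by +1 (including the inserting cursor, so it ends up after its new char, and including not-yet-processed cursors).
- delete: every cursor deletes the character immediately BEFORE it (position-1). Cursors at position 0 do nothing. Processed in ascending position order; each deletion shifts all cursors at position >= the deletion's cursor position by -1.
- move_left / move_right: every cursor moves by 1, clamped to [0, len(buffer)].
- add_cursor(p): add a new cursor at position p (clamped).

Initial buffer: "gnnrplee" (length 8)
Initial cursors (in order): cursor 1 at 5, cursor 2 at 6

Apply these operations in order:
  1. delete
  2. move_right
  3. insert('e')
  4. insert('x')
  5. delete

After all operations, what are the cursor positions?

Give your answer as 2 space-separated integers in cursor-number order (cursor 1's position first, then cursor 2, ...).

Answer: 7 7

Derivation:
After op 1 (delete): buffer="gnnree" (len 6), cursors c1@4 c2@4, authorship ......
After op 2 (move_right): buffer="gnnree" (len 6), cursors c1@5 c2@5, authorship ......
After op 3 (insert('e')): buffer="gnnreeee" (len 8), cursors c1@7 c2@7, authorship .....12.
After op 4 (insert('x')): buffer="gnnreeexxe" (len 10), cursors c1@9 c2@9, authorship .....1212.
After op 5 (delete): buffer="gnnreeee" (len 8), cursors c1@7 c2@7, authorship .....12.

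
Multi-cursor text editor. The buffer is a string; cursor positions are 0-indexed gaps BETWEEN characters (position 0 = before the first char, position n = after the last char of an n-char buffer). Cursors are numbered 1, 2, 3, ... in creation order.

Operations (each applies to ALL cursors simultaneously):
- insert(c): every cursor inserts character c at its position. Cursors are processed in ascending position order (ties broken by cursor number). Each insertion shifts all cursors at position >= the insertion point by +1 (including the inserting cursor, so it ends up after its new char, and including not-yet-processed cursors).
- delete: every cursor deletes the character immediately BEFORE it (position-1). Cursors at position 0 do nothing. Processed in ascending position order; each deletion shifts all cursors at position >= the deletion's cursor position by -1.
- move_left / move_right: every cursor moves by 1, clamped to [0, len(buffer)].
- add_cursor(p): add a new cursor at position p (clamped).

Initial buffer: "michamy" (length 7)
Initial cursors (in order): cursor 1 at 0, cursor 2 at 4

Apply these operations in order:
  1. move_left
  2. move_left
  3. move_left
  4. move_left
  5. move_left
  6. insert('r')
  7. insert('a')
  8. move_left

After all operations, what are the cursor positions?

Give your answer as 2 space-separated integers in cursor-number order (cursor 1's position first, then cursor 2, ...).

After op 1 (move_left): buffer="michamy" (len 7), cursors c1@0 c2@3, authorship .......
After op 2 (move_left): buffer="michamy" (len 7), cursors c1@0 c2@2, authorship .......
After op 3 (move_left): buffer="michamy" (len 7), cursors c1@0 c2@1, authorship .......
After op 4 (move_left): buffer="michamy" (len 7), cursors c1@0 c2@0, authorship .......
After op 5 (move_left): buffer="michamy" (len 7), cursors c1@0 c2@0, authorship .......
After op 6 (insert('r')): buffer="rrmichamy" (len 9), cursors c1@2 c2@2, authorship 12.......
After op 7 (insert('a')): buffer="rraamichamy" (len 11), cursors c1@4 c2@4, authorship 1212.......
After op 8 (move_left): buffer="rraamichamy" (len 11), cursors c1@3 c2@3, authorship 1212.......

Answer: 3 3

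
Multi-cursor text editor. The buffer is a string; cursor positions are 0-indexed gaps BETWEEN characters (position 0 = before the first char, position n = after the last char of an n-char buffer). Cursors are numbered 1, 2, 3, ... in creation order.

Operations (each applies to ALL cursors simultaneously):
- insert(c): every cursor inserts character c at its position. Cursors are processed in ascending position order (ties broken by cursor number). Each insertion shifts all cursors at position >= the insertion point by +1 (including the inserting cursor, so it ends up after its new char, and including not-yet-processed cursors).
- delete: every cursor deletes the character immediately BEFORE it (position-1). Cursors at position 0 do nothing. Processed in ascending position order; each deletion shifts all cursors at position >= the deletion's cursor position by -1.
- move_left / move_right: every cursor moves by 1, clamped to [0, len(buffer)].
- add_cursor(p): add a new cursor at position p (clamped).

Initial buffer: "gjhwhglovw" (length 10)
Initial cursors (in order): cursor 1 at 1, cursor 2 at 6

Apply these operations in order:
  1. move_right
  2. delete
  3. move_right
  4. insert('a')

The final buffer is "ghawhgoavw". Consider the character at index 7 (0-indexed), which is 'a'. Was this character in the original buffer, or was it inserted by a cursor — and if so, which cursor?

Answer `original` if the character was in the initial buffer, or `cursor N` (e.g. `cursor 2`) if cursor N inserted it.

After op 1 (move_right): buffer="gjhwhglovw" (len 10), cursors c1@2 c2@7, authorship ..........
After op 2 (delete): buffer="ghwhgovw" (len 8), cursors c1@1 c2@5, authorship ........
After op 3 (move_right): buffer="ghwhgovw" (len 8), cursors c1@2 c2@6, authorship ........
After op 4 (insert('a')): buffer="ghawhgoavw" (len 10), cursors c1@3 c2@8, authorship ..1....2..
Authorship (.=original, N=cursor N): . . 1 . . . . 2 . .
Index 7: author = 2

Answer: cursor 2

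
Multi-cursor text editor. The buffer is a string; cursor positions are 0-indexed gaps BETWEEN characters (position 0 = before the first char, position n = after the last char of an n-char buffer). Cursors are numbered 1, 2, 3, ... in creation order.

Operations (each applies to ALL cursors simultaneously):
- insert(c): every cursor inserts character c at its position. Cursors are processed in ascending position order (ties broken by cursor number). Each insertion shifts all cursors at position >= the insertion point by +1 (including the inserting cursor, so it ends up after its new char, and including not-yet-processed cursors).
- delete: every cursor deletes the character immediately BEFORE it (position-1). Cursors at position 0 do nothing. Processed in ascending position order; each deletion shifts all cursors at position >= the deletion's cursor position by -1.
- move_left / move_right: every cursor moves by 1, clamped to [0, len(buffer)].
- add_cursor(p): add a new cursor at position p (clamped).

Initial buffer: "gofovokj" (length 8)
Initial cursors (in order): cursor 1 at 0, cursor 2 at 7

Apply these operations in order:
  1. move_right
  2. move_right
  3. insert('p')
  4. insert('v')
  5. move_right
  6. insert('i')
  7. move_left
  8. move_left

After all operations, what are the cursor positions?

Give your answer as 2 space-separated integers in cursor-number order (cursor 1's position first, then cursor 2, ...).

After op 1 (move_right): buffer="gofovokj" (len 8), cursors c1@1 c2@8, authorship ........
After op 2 (move_right): buffer="gofovokj" (len 8), cursors c1@2 c2@8, authorship ........
After op 3 (insert('p')): buffer="gopfovokjp" (len 10), cursors c1@3 c2@10, authorship ..1......2
After op 4 (insert('v')): buffer="gopvfovokjpv" (len 12), cursors c1@4 c2@12, authorship ..11......22
After op 5 (move_right): buffer="gopvfovokjpv" (len 12), cursors c1@5 c2@12, authorship ..11......22
After op 6 (insert('i')): buffer="gopvfiovokjpvi" (len 14), cursors c1@6 c2@14, authorship ..11.1.....222
After op 7 (move_left): buffer="gopvfiovokjpvi" (len 14), cursors c1@5 c2@13, authorship ..11.1.....222
After op 8 (move_left): buffer="gopvfiovokjpvi" (len 14), cursors c1@4 c2@12, authorship ..11.1.....222

Answer: 4 12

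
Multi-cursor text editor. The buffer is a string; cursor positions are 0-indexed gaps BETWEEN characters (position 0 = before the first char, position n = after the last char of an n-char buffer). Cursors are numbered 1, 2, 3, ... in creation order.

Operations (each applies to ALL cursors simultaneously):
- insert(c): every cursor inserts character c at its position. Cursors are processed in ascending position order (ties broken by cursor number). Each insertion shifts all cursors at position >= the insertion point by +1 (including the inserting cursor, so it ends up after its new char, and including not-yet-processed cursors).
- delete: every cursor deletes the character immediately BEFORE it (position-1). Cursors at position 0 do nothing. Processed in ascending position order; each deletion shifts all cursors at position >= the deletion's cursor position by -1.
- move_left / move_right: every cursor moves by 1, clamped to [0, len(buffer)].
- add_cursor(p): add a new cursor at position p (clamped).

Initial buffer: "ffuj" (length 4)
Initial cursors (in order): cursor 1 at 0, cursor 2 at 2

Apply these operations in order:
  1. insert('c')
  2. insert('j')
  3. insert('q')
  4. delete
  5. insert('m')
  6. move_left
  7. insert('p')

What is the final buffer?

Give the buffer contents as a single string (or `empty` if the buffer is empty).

After op 1 (insert('c')): buffer="cffcuj" (len 6), cursors c1@1 c2@4, authorship 1..2..
After op 2 (insert('j')): buffer="cjffcjuj" (len 8), cursors c1@2 c2@6, authorship 11..22..
After op 3 (insert('q')): buffer="cjqffcjquj" (len 10), cursors c1@3 c2@8, authorship 111..222..
After op 4 (delete): buffer="cjffcjuj" (len 8), cursors c1@2 c2@6, authorship 11..22..
After op 5 (insert('m')): buffer="cjmffcjmuj" (len 10), cursors c1@3 c2@8, authorship 111..222..
After op 6 (move_left): buffer="cjmffcjmuj" (len 10), cursors c1@2 c2@7, authorship 111..222..
After op 7 (insert('p')): buffer="cjpmffcjpmuj" (len 12), cursors c1@3 c2@9, authorship 1111..2222..

Answer: cjpmffcjpmuj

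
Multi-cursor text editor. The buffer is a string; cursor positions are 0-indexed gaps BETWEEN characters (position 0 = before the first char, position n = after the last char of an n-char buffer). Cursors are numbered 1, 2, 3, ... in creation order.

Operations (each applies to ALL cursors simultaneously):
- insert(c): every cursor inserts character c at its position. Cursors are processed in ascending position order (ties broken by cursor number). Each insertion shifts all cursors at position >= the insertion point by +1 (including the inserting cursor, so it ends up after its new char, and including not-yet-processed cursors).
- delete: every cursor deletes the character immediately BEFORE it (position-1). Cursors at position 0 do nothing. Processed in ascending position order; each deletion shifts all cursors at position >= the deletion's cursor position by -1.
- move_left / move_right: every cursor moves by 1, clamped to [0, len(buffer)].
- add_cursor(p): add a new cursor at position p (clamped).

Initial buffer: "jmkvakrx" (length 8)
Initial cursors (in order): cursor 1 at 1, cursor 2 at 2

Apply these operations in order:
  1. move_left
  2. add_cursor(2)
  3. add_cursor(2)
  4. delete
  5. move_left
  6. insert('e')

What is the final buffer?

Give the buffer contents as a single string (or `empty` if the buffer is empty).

Answer: eeeekvakrx

Derivation:
After op 1 (move_left): buffer="jmkvakrx" (len 8), cursors c1@0 c2@1, authorship ........
After op 2 (add_cursor(2)): buffer="jmkvakrx" (len 8), cursors c1@0 c2@1 c3@2, authorship ........
After op 3 (add_cursor(2)): buffer="jmkvakrx" (len 8), cursors c1@0 c2@1 c3@2 c4@2, authorship ........
After op 4 (delete): buffer="kvakrx" (len 6), cursors c1@0 c2@0 c3@0 c4@0, authorship ......
After op 5 (move_left): buffer="kvakrx" (len 6), cursors c1@0 c2@0 c3@0 c4@0, authorship ......
After op 6 (insert('e')): buffer="eeeekvakrx" (len 10), cursors c1@4 c2@4 c3@4 c4@4, authorship 1234......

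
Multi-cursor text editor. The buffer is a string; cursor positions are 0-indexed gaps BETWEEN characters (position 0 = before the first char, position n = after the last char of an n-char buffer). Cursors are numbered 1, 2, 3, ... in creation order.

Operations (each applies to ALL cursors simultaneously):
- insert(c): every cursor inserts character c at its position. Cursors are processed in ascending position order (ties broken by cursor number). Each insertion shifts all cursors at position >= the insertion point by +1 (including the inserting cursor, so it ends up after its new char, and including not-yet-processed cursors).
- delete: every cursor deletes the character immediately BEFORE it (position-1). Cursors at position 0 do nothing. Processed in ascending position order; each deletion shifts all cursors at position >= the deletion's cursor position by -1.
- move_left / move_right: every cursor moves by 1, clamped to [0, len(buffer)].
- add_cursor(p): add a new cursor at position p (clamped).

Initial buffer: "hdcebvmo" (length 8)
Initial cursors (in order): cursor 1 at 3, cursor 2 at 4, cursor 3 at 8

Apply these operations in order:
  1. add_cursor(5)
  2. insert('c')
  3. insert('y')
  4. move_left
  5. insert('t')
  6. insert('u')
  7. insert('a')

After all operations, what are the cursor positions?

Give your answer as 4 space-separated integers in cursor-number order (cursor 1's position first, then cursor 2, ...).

Answer: 7 13 27 19

Derivation:
After op 1 (add_cursor(5)): buffer="hdcebvmo" (len 8), cursors c1@3 c2@4 c4@5 c3@8, authorship ........
After op 2 (insert('c')): buffer="hdccecbcvmoc" (len 12), cursors c1@4 c2@6 c4@8 c3@12, authorship ...1.2.4...3
After op 3 (insert('y')): buffer="hdccyecybcyvmocy" (len 16), cursors c1@5 c2@8 c4@11 c3@16, authorship ...11.22.44...33
After op 4 (move_left): buffer="hdccyecybcyvmocy" (len 16), cursors c1@4 c2@7 c4@10 c3@15, authorship ...11.22.44...33
After op 5 (insert('t')): buffer="hdcctyectybctyvmocty" (len 20), cursors c1@5 c2@9 c4@13 c3@19, authorship ...111.222.444...333
After op 6 (insert('u')): buffer="hdcctuyectuybctuyvmoctuy" (len 24), cursors c1@6 c2@11 c4@16 c3@23, authorship ...1111.2222.4444...3333
After op 7 (insert('a')): buffer="hdcctuayectuaybctuayvmoctuay" (len 28), cursors c1@7 c2@13 c4@19 c3@27, authorship ...11111.22222.44444...33333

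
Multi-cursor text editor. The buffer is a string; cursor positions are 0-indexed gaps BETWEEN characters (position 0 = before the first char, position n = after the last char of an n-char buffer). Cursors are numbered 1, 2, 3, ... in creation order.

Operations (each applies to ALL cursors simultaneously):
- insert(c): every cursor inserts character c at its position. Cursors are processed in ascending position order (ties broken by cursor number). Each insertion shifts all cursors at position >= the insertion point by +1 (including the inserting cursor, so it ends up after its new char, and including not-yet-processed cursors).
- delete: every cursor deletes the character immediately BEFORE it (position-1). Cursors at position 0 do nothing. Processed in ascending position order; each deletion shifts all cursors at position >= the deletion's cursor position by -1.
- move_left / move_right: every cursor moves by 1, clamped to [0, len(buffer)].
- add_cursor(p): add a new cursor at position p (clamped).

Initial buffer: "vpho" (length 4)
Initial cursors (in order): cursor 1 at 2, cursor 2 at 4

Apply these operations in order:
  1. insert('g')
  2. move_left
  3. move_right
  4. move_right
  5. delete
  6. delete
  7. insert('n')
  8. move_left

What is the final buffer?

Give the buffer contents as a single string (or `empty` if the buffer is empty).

Answer: vpnn

Derivation:
After op 1 (insert('g')): buffer="vpghog" (len 6), cursors c1@3 c2@6, authorship ..1..2
After op 2 (move_left): buffer="vpghog" (len 6), cursors c1@2 c2@5, authorship ..1..2
After op 3 (move_right): buffer="vpghog" (len 6), cursors c1@3 c2@6, authorship ..1..2
After op 4 (move_right): buffer="vpghog" (len 6), cursors c1@4 c2@6, authorship ..1..2
After op 5 (delete): buffer="vpgo" (len 4), cursors c1@3 c2@4, authorship ..1.
After op 6 (delete): buffer="vp" (len 2), cursors c1@2 c2@2, authorship ..
After op 7 (insert('n')): buffer="vpnn" (len 4), cursors c1@4 c2@4, authorship ..12
After op 8 (move_left): buffer="vpnn" (len 4), cursors c1@3 c2@3, authorship ..12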